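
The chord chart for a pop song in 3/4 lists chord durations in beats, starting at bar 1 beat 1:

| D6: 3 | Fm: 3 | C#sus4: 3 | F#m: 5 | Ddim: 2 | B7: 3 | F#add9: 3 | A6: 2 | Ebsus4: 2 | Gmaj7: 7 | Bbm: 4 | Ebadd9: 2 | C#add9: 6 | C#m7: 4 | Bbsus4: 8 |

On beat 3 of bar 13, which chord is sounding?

Beat 3 of bar 13 is beat (13−1)×3 + 3 = 39 overall.
Running totals: D6 ends at 3, Fm ends at 6, C#sus4 ends at 9, F#m ends at 14, Ddim ends at 16, B7 ends at 19, F#add9 ends at 22, A6 ends at 24, Ebsus4 ends at 26, Gmaj7 ends at 33, Bbm ends at 37, Ebadd9 ends at 39.
Beat 39 falls within Ebadd9.

Ebadd9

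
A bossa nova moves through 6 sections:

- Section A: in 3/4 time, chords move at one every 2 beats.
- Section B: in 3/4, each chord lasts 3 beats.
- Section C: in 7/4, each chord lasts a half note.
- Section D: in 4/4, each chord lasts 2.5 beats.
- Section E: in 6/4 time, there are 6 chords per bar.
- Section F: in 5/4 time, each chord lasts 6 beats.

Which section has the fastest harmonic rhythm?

Section E

A: 3 beats/bar ÷ 2 beats/chord = 1.5 chords/bar.
B: 3 beats/bar ÷ 3 beats/chord = 1 chord/bar.
C: 7 beats/bar ÷ 2 beats/chord = 3.5 chords/bar.
D: 4 beats/bar ÷ 2.5 beats/chord = 1.6 chords/bar.
E: 6 beats/bar ÷ 1 beat/chord = 6 chords/bar.
F: 5 beats/bar ÷ 6 beats/chord = 5/6 chords/bar.
Fastest is E at 6 chords/bar.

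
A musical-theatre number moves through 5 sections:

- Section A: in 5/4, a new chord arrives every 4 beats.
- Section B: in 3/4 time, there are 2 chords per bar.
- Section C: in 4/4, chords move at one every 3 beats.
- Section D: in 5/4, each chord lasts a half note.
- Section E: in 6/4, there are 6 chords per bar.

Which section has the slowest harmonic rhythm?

A: each chord is 4 beats in 5/4, so 1.25 per bar.
B: each chord is 1.5 beats in 3/4, so 2 per bar.
C: each chord is 3 beats in 4/4, so 4/3 per bar.
D: each chord is 2 beats in 5/4, so 2.5 per bar.
E: each chord is 1 beat in 6/4, so 6 per bar.
Slowest is A at 1.25 chords/bar.

Section A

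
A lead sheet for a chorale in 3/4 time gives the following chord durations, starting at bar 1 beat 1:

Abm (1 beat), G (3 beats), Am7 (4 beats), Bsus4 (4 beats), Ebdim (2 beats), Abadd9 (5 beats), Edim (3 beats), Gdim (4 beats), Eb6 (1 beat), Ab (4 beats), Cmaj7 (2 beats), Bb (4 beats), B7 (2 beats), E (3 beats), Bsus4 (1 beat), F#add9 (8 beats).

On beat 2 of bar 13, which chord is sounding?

Beat 2 of bar 13 is beat (13−1)×3 + 2 = 38 overall.
Running totals: Abm ends at 1, G ends at 4, Am7 ends at 8, Bsus4 ends at 12, Ebdim ends at 14, Abadd9 ends at 19, Edim ends at 22, Gdim ends at 26, Eb6 ends at 27, Ab ends at 31, Cmaj7 ends at 33, Bb ends at 37, B7 ends at 39.
Beat 38 falls within B7.

B7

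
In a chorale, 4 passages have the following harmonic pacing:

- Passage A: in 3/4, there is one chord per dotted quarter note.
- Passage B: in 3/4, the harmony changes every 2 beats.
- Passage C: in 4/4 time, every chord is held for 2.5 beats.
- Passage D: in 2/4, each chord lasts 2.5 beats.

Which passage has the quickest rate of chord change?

Passage A

A: each chord is 1.5 beats in 3/4, so 2 per bar.
B: each chord is 2 beats in 3/4, so 1.5 per bar.
C: each chord is 2.5 beats in 4/4, so 1.6 per bar.
D: each chord is 2.5 beats in 2/4, so 0.8 per bar.
Fastest is A at 2 chords/bar.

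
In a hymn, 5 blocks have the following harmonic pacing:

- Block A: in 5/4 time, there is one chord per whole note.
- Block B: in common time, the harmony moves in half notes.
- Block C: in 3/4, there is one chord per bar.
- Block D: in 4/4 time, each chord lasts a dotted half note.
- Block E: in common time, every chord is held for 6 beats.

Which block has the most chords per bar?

Block B

A: 5 beats/bar ÷ 4 beats/chord = 1.25 chords/bar.
B: 4 beats/bar ÷ 2 beats/chord = 2 chords/bar.
C: 3 beats/bar ÷ 3 beats/chord = 1 chord/bar.
D: 4 beats/bar ÷ 3 beats/chord = 4/3 chords/bar.
E: 4 beats/bar ÷ 6 beats/chord = 2/3 chords/bar.
Fastest is B at 2 chords/bar.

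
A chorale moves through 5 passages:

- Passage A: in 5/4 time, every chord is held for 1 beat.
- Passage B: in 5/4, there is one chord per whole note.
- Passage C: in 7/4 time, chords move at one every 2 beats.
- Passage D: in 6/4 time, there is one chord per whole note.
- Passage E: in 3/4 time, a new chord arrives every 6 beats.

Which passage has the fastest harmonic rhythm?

Passage A

A: each chord is 1 beat in 5/4, so 5 per bar.
B: each chord is 4 beats in 5/4, so 1.25 per bar.
C: each chord is 2 beats in 7/4, so 3.5 per bar.
D: each chord is 4 beats in 6/4, so 1.5 per bar.
E: each chord is 6 beats in 3/4, so 0.5 per bar.
Fastest is A at 5 chords/bar.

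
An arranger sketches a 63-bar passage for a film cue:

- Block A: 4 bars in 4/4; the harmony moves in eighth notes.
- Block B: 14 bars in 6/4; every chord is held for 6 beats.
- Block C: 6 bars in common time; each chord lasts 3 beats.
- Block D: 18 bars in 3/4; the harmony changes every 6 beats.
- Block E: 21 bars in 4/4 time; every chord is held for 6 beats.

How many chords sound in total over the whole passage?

A: 4·4 = 16 beats, 16/0.5 = 32 chords.
B: 14·6 = 84 beats, 84/6 = 14 chords.
C: 6·4 = 24 beats, 24/3 = 8 chords.
D: 18·3 = 54 beats, 54/6 = 9 chords.
E: 21·4 = 84 beats, 84/6 = 14 chords.
Total: 32 + 14 + 8 + 9 + 14 = 77.

77 chords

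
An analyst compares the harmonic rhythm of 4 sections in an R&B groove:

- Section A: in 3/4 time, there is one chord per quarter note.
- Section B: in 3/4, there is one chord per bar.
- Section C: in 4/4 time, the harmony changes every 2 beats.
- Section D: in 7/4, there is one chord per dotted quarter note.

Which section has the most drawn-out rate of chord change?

A: 3 beats/bar ÷ 1 beat/chord = 3 chords/bar.
B: 3 beats/bar ÷ 3 beats/chord = 1 chord/bar.
C: 4 beats/bar ÷ 2 beats/chord = 2 chords/bar.
D: 7 beats/bar ÷ 1.5 beats/chord = 14/3 chords/bar.
Slowest is B at 1 chords/bar.

Section B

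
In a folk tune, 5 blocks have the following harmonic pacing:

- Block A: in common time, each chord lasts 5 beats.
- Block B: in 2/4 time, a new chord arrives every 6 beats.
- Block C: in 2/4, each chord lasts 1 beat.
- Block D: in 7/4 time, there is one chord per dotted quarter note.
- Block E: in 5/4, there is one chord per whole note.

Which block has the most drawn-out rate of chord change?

A: each chord is 5 beats in 4/4, so 0.8 per bar.
B: each chord is 6 beats in 2/4, so 1/3 per bar.
C: each chord is 1 beat in 2/4, so 2 per bar.
D: each chord is 1.5 beats in 7/4, so 14/3 per bar.
E: each chord is 4 beats in 5/4, so 1.25 per bar.
Slowest is B at 1/3 chords/bar.

Block B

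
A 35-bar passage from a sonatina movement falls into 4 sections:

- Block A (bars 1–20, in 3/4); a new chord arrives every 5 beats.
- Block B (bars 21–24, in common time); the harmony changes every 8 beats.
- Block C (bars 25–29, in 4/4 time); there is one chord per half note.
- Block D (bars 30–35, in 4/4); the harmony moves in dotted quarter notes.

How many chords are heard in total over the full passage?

40 chords

A has 60 beats and chords last 5 each, so 12 chords.
B has 16 beats and chords last 8 each, so 2 chords.
C has 20 beats and chords last 2 each, so 10 chords.
D has 24 beats and chords last 1.5 each, so 16 chords.
Total: 12 + 2 + 10 + 16 = 40.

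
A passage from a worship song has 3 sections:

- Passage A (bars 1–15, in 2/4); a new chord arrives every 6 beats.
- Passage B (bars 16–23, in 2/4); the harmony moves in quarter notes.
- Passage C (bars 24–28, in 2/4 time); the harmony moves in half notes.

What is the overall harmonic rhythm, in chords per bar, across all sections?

13/14 chords per bar

A: 15 bars of 2 beats is 30 beats; at 6 beats each that's 5 chords.
B: 8 bars of 2 beats is 16 beats; at 1 beat each that's 16 chords.
C: 5 bars of 2 beats is 10 beats; at 2 beats each that's 5 chords.
Overall: 26 chords over 28 bars → 26/28 = 13/14 chords per bar.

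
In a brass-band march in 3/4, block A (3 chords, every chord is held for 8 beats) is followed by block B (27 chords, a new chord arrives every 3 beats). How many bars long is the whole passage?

35 bars

A: 3 × 8 = 24 beats = 8 bars.
B: 27 × 3 = 81 beats = 27 bars.
Total: 8 + 27 = 35 bars.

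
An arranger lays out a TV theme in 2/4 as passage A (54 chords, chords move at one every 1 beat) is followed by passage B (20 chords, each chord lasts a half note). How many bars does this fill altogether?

47 bars

A: 54 × 1 = 54 beats = 27 bars.
B: 20 × 2 = 40 beats = 20 bars.
Total: 27 + 20 = 47 bars.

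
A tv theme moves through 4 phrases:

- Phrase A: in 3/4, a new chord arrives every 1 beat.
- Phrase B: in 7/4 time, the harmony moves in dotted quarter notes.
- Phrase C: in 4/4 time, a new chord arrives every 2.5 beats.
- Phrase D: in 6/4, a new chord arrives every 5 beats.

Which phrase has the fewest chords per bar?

A: 3 beats/bar ÷ 1 beat/chord = 3 chords/bar.
B: 7 beats/bar ÷ 1.5 beats/chord = 14/3 chords/bar.
C: 4 beats/bar ÷ 2.5 beats/chord = 1.6 chords/bar.
D: 6 beats/bar ÷ 5 beats/chord = 1.2 chords/bar.
Slowest is D at 1.2 chords/bar.

Phrase D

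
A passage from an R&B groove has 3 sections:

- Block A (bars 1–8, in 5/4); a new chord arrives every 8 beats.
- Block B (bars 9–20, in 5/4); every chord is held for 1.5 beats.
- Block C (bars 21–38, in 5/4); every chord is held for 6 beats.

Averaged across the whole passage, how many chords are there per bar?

A: 8 bars of 5 beats is 40 beats; at 8 beats each that's 5 chords.
B: 12 bars of 5 beats is 60 beats; at 1.5 beats each that's 40 chords.
C: 18 bars of 5 beats is 90 beats; at 6 beats each that's 15 chords.
Overall: 60 chords over 38 bars → 60/38 = 30/19 chords per bar.

30/19 chords per bar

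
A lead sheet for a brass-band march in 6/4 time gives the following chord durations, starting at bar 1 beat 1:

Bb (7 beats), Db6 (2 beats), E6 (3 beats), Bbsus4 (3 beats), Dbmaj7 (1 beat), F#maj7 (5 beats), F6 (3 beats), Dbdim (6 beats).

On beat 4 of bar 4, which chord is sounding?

Beat 4 of bar 4 is beat (4−1)×6 + 4 = 22 overall.
Running totals: Bb ends at 7, Db6 ends at 9, E6 ends at 12, Bbsus4 ends at 15, Dbmaj7 ends at 16, F#maj7 ends at 21, F6 ends at 24.
Beat 22 falls within F6.

F6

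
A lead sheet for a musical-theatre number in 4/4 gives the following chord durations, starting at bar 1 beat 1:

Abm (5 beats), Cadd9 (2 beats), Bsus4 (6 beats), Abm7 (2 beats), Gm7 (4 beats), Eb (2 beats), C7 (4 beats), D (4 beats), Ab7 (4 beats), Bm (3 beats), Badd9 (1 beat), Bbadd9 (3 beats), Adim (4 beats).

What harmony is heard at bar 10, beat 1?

Badd9

Beat 1 of bar 10 is beat (10−1)×4 + 1 = 37 overall.
Running totals: Abm ends at 5, Cadd9 ends at 7, Bsus4 ends at 13, Abm7 ends at 15, Gm7 ends at 19, Eb ends at 21, C7 ends at 25, D ends at 29, Ab7 ends at 33, Bm ends at 36, Badd9 ends at 37.
Beat 37 falls within Badd9.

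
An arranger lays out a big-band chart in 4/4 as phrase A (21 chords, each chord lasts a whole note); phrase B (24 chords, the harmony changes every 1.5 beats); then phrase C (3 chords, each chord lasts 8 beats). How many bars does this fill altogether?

36 bars

A: 21 × 4 = 84 beats = 21 bars.
B: 24 × 1.5 = 36 beats = 9 bars.
C: 3 × 8 = 24 beats = 6 bars.
Total: 21 + 9 + 6 = 36 bars.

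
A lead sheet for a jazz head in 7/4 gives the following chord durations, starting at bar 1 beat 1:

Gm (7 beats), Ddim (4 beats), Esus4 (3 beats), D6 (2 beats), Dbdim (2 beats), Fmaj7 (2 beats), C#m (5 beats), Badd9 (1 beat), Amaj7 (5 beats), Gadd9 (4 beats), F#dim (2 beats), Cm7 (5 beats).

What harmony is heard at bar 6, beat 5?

Cm7

Beat 5 of bar 6 is beat (6−1)×7 + 5 = 40 overall.
Running totals: Gm ends at 7, Ddim ends at 11, Esus4 ends at 14, D6 ends at 16, Dbdim ends at 18, Fmaj7 ends at 20, C#m ends at 25, Badd9 ends at 26, Amaj7 ends at 31, Gadd9 ends at 35, F#dim ends at 37, Cm7 ends at 42.
Beat 40 falls within Cm7.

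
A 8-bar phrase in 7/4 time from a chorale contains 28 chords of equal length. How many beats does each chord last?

2 beats

8 bars × 7 beats/bar = 56 beats total.
56 beats ÷ 28 chords = 2 beats per chord.
(That is a half note.)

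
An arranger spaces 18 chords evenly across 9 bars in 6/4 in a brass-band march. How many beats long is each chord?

9 bars × 6 beats/bar = 54 beats total.
54 beats ÷ 18 chords = 3 beats per chord.
(That is a dotted half note.)

3 beats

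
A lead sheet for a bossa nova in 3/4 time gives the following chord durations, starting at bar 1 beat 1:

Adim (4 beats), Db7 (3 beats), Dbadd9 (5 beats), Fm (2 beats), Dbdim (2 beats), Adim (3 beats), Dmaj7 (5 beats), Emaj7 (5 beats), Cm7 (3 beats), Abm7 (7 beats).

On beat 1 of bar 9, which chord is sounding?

Emaj7

Beat 1 of bar 9 is beat (9−1)×3 + 1 = 25 overall.
Running totals: Adim ends at 4, Db7 ends at 7, Dbadd9 ends at 12, Fm ends at 14, Dbdim ends at 16, Adim ends at 19, Dmaj7 ends at 24, Emaj7 ends at 29.
Beat 25 falls within Emaj7.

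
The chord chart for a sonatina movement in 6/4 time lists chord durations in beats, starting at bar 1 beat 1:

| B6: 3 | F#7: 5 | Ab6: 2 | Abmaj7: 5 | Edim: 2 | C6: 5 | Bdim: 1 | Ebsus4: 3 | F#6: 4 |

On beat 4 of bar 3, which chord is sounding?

Edim

Beat 4 of bar 3 is beat (3−1)×6 + 4 = 16 overall.
Running totals: B6 ends at 3, F#7 ends at 8, Ab6 ends at 10, Abmaj7 ends at 15, Edim ends at 17.
Beat 16 falls within Edim.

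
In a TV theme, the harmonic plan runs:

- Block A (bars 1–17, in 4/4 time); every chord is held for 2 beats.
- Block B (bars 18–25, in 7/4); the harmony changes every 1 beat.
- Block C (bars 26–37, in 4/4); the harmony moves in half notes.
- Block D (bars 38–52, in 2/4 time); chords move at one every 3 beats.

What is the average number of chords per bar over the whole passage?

31/13 chords per bar

A: 17 × 4 = 68 beats ÷ 2 = 34 chords.
B: 8 × 7 = 56 beats ÷ 1 = 56 chords.
C: 12 × 4 = 48 beats ÷ 2 = 24 chords.
D: 15 × 2 = 30 beats ÷ 3 = 10 chords.
Overall: 124 chords over 52 bars → 124/52 = 31/13 chords per bar.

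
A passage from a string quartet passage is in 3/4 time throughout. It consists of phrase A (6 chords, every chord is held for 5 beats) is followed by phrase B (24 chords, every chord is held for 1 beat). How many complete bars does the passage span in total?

A: 6 × 5 = 30 beats = 10 bars.
B: 24 × 1 = 24 beats = 8 bars.
Total: 10 + 8 = 18 bars.

18 bars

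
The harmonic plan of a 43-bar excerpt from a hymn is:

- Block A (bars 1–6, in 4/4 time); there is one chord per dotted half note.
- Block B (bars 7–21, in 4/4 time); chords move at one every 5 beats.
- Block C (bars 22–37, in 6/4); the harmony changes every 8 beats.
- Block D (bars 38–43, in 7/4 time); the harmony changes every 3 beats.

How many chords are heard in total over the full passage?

A has 24 beats and chords last 3 each, so 8 chords.
B has 60 beats and chords last 5 each, so 12 chords.
C has 96 beats and chords last 8 each, so 12 chords.
D has 42 beats and chords last 3 each, so 14 chords.
Total: 8 + 12 + 12 + 14 = 46.

46 chords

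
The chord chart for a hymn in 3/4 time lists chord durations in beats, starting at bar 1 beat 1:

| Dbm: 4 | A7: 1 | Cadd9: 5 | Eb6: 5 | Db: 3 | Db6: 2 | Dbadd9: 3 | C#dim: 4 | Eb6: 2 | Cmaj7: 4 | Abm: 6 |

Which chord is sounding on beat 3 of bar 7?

Beat 3 of bar 7 is beat (7−1)×3 + 3 = 21 overall.
Running totals: Dbm ends at 4, A7 ends at 5, Cadd9 ends at 10, Eb6 ends at 15, Db ends at 18, Db6 ends at 20, Dbadd9 ends at 23.
Beat 21 falls within Dbadd9.

Dbadd9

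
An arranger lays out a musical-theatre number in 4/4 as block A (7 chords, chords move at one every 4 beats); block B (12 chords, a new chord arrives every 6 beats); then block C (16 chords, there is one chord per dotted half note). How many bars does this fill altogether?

37 bars

A: 7 × 4 = 28 beats = 7 bars.
B: 12 × 6 = 72 beats = 18 bars.
C: 16 × 3 = 48 beats = 12 bars.
Total: 7 + 18 + 12 = 37 bars.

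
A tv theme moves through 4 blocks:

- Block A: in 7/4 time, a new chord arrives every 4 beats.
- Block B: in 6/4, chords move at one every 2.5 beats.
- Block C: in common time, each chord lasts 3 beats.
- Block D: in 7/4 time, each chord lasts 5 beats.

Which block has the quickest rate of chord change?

Block B

A: 7/4 = 1.75 chords/bar.
B: 6/2.5 = 2.4 chords/bar.
C: 4/3 = 4/3 chords/bar.
D: 7/5 = 1.4 chords/bar.
Fastest is B at 2.4 chords/bar.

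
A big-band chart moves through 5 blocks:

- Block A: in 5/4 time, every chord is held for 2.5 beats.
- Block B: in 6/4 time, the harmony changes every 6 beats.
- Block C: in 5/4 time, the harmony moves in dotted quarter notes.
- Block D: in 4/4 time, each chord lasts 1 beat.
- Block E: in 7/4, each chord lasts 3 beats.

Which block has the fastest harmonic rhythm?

Block D

A: each chord is 2.5 beats in 5/4, so 2 per bar.
B: each chord is 6 beats in 6/4, so 1 per bar.
C: each chord is 1.5 beats in 5/4, so 10/3 per bar.
D: each chord is 1 beat in 4/4, so 4 per bar.
E: each chord is 3 beats in 7/4, so 7/3 per bar.
Fastest is D at 4 chords/bar.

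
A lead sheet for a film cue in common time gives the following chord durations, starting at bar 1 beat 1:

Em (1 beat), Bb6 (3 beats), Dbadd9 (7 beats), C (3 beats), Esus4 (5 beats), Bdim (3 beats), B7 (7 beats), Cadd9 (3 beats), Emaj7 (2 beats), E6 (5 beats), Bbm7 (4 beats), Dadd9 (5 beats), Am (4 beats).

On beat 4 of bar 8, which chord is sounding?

Cadd9

Beat 4 of bar 8 is beat (8−1)×4 + 4 = 32 overall.
Running totals: Em ends at 1, Bb6 ends at 4, Dbadd9 ends at 11, C ends at 14, Esus4 ends at 19, Bdim ends at 22, B7 ends at 29, Cadd9 ends at 32.
Beat 32 falls within Cadd9.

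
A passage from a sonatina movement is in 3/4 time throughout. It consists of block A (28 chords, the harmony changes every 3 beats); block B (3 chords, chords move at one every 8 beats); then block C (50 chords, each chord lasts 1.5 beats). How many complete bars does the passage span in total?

61 bars

A: 28 × 3 = 84 beats = 28 bars.
B: 3 × 8 = 24 beats = 8 bars.
C: 50 × 1.5 = 75 beats = 25 bars.
Total: 28 + 8 + 25 = 61 bars.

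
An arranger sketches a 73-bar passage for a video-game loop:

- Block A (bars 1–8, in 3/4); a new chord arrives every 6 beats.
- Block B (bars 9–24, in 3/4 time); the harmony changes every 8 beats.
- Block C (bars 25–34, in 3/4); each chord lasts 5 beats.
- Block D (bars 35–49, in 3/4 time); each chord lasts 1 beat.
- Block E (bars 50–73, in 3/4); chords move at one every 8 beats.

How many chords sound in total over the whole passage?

A: 8·3 = 24 beats, 24/6 = 4 chords.
B: 16·3 = 48 beats, 48/8 = 6 chords.
C: 10·3 = 30 beats, 30/5 = 6 chords.
D: 15·3 = 45 beats, 45/1 = 45 chords.
E: 24·3 = 72 beats, 72/8 = 9 chords.
Total: 4 + 6 + 6 + 45 + 9 = 70.

70 chords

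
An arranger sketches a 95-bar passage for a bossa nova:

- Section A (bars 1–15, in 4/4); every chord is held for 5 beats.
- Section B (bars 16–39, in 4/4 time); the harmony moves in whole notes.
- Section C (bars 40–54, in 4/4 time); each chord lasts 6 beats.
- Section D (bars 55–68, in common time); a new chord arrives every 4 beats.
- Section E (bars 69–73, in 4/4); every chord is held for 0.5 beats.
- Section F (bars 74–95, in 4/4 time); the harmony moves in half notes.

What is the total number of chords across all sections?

A has 60 beats and chords last 5 each, so 12 chords.
B has 96 beats and chords last 4 each, so 24 chords.
C has 60 beats and chords last 6 each, so 10 chords.
D has 56 beats and chords last 4 each, so 14 chords.
E has 20 beats and chords last 0.5 each, so 40 chords.
F has 88 beats and chords last 2 each, so 44 chords.
Total: 12 + 24 + 10 + 14 + 40 + 44 = 144.

144 chords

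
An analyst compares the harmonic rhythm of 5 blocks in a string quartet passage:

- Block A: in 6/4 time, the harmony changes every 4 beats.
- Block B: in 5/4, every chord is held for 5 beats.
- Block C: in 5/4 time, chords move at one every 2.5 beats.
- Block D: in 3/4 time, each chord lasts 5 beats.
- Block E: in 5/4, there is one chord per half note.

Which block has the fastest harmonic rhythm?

Block E

A: 6/4 = 1.5 chords/bar.
B: 5/5 = 1 chord/bar.
C: 5/2.5 = 2 chords/bar.
D: 3/5 = 0.6 chords/bar.
E: 5/2 = 2.5 chords/bar.
Fastest is E at 2.5 chords/bar.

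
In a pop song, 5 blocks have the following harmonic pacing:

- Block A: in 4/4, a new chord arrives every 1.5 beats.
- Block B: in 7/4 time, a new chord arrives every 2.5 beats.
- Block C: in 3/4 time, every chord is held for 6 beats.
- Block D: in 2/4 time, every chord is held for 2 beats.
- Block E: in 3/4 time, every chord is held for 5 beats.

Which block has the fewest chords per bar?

Block C

A: 4/1.5 = 8/3 chords/bar.
B: 7/2.5 = 2.8 chords/bar.
C: 3/6 = 0.5 chords/bar.
D: 2/2 = 1 chord/bar.
E: 3/5 = 0.6 chords/bar.
Slowest is C at 0.5 chords/bar.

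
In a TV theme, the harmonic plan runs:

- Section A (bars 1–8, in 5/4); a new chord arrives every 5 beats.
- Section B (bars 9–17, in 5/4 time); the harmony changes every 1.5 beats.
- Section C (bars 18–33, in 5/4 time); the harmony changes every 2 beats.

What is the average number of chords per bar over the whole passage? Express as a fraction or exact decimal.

A: 8 × 5 = 40 beats ÷ 5 = 8 chords.
B: 9 × 5 = 45 beats ÷ 1.5 = 30 chords.
C: 16 × 5 = 80 beats ÷ 2 = 40 chords.
Overall: 78 chords over 33 bars → 78/33 = 26/11 chords per bar.

26/11 chords per bar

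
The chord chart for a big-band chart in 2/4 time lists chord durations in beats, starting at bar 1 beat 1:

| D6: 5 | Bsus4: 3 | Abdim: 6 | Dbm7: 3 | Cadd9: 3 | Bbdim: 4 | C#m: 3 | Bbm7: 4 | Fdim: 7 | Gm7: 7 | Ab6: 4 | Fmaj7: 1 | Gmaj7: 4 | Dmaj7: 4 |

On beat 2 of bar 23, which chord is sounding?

Ab6

Beat 2 of bar 23 is beat (23−1)×2 + 2 = 46 overall.
Running totals: D6 ends at 5, Bsus4 ends at 8, Abdim ends at 14, Dbm7 ends at 17, Cadd9 ends at 20, Bbdim ends at 24, C#m ends at 27, Bbm7 ends at 31, Fdim ends at 38, Gm7 ends at 45, Ab6 ends at 49.
Beat 46 falls within Ab6.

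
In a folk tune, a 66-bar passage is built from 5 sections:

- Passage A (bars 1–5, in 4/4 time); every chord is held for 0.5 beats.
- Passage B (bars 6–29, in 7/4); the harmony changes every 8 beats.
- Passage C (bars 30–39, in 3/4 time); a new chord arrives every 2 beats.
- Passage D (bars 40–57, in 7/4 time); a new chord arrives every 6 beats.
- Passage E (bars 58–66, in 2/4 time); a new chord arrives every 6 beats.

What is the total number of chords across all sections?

100 chords

A has 20 beats and chords last 0.5 each, so 40 chords.
B has 168 beats and chords last 8 each, so 21 chords.
C has 30 beats and chords last 2 each, so 15 chords.
D has 126 beats and chords last 6 each, so 21 chords.
E has 18 beats and chords last 6 each, so 3 chords.
Total: 40 + 21 + 15 + 21 + 3 = 100.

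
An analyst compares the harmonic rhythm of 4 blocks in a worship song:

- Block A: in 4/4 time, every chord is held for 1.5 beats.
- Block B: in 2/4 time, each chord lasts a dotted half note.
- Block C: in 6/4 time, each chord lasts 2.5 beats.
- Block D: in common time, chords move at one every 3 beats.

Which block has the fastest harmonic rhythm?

A: 4 beats/bar ÷ 1.5 beats/chord = 8/3 chords/bar.
B: 2 beats/bar ÷ 3 beats/chord = 2/3 chords/bar.
C: 6 beats/bar ÷ 2.5 beats/chord = 2.4 chords/bar.
D: 4 beats/bar ÷ 3 beats/chord = 4/3 chords/bar.
Fastest is A at 8/3 chords/bar.

Block A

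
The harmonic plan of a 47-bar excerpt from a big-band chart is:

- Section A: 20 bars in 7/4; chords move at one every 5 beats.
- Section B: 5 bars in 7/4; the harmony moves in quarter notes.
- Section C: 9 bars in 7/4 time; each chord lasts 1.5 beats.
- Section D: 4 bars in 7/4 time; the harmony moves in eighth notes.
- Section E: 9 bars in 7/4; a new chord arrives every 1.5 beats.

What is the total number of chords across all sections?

A: 20 bars × 7 beats = 140 beats; 5 beats/chord → 28 chords.
B: 5 bars × 7 beats = 35 beats; 1 beat/chord → 35 chords.
C: 9 bars × 7 beats = 63 beats; 1.5 beats/chord → 42 chords.
D: 4 bars × 7 beats = 28 beats; 0.5 beats/chord → 56 chords.
E: 9 bars × 7 beats = 63 beats; 1.5 beats/chord → 42 chords.
Total: 28 + 35 + 42 + 56 + 42 = 203.

203 chords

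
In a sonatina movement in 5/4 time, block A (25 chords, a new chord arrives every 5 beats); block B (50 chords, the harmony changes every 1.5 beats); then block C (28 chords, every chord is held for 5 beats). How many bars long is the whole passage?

A: 25 × 5 = 125 beats = 25 bars.
B: 50 × 1.5 = 75 beats = 15 bars.
C: 28 × 5 = 140 beats = 28 bars.
Total: 25 + 15 + 28 = 68 bars.

68 bars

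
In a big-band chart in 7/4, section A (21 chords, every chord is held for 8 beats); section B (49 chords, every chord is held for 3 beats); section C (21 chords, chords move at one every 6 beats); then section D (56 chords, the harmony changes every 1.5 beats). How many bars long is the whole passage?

A: 21 × 8 = 168 beats = 24 bars.
B: 49 × 3 = 147 beats = 21 bars.
C: 21 × 6 = 126 beats = 18 bars.
D: 56 × 1.5 = 84 beats = 12 bars.
Total: 24 + 21 + 18 + 12 = 75 bars.

75 bars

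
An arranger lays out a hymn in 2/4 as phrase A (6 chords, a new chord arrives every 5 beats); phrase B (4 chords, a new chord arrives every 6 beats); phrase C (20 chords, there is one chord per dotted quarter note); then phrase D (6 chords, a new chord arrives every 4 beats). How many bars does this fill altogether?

A: 6 × 5 = 30 beats = 15 bars.
B: 4 × 6 = 24 beats = 12 bars.
C: 20 × 1.5 = 30 beats = 15 bars.
D: 6 × 4 = 24 beats = 12 bars.
Total: 15 + 12 + 15 + 12 = 54 bars.

54 bars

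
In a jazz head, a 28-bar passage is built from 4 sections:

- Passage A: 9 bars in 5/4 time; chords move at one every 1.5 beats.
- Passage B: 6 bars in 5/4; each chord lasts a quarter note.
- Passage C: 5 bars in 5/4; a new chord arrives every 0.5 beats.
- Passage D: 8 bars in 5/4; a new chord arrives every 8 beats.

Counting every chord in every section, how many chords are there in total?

A: 9 bars × 5 beats = 45 beats; 1.5 beats/chord → 30 chords.
B: 6 bars × 5 beats = 30 beats; 1 beat/chord → 30 chords.
C: 5 bars × 5 beats = 25 beats; 0.5 beats/chord → 50 chords.
D: 8 bars × 5 beats = 40 beats; 8 beats/chord → 5 chords.
Total: 30 + 30 + 50 + 5 = 115.

115 chords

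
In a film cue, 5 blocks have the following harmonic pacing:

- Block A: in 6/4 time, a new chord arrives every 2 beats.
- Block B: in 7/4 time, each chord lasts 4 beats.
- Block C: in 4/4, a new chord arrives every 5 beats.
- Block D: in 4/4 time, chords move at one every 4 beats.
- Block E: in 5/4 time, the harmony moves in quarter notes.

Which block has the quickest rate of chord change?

A: each chord is 2 beats in 6/4, so 3 per bar.
B: each chord is 4 beats in 7/4, so 1.75 per bar.
C: each chord is 5 beats in 4/4, so 0.8 per bar.
D: each chord is 4 beats in 4/4, so 1 per bar.
E: each chord is 1 beat in 5/4, so 5 per bar.
Fastest is E at 5 chords/bar.

Block E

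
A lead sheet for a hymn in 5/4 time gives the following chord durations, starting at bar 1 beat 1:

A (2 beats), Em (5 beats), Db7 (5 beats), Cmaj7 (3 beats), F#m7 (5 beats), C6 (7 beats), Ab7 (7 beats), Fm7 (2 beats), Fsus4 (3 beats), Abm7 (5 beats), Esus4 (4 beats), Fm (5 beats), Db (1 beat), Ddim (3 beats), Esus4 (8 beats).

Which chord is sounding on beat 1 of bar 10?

Beat 1 of bar 10 is beat (10−1)×5 + 1 = 46 overall.
Running totals: A ends at 2, Em ends at 7, Db7 ends at 12, Cmaj7 ends at 15, F#m7 ends at 20, C6 ends at 27, Ab7 ends at 34, Fm7 ends at 36, Fsus4 ends at 39, Abm7 ends at 44, Esus4 ends at 48.
Beat 46 falls within Esus4.

Esus4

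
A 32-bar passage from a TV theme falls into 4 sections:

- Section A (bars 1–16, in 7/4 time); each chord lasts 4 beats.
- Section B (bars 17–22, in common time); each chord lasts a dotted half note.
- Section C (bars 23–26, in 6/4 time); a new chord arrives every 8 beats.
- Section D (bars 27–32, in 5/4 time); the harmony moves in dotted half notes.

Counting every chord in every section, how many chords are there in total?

49 chords

A: 16·7 = 112 beats, 112/4 = 28 chords.
B: 6·4 = 24 beats, 24/3 = 8 chords.
C: 4·6 = 24 beats, 24/8 = 3 chords.
D: 6·5 = 30 beats, 30/3 = 10 chords.
Total: 28 + 8 + 3 + 10 = 49.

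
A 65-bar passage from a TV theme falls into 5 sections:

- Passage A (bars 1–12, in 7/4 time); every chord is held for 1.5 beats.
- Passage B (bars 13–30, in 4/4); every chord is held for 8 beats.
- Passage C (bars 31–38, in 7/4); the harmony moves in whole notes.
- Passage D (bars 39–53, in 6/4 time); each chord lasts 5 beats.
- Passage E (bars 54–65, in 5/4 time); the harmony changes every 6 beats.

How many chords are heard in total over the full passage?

A: 12·7 = 84 beats, 84/1.5 = 56 chords.
B: 18·4 = 72 beats, 72/8 = 9 chords.
C: 8·7 = 56 beats, 56/4 = 14 chords.
D: 15·6 = 90 beats, 90/5 = 18 chords.
E: 12·5 = 60 beats, 60/6 = 10 chords.
Total: 56 + 9 + 14 + 18 + 10 = 107.

107 chords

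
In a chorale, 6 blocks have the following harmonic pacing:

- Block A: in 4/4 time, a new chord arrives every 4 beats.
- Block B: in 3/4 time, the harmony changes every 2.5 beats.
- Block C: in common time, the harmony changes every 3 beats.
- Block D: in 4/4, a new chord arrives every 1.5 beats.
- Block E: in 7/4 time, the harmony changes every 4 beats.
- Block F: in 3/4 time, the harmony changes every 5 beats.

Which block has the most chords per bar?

Block D

A: 4/4 = 1 chord/bar.
B: 3/2.5 = 1.2 chords/bar.
C: 4/3 = 4/3 chords/bar.
D: 4/1.5 = 8/3 chords/bar.
E: 7/4 = 1.75 chords/bar.
F: 3/5 = 0.6 chords/bar.
Fastest is D at 8/3 chords/bar.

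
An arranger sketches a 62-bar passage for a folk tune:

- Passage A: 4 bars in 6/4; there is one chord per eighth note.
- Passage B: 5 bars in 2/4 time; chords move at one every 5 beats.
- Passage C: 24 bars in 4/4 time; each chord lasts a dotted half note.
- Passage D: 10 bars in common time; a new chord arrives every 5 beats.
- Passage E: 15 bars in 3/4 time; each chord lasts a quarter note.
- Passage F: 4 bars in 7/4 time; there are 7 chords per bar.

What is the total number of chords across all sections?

A: 4 bars × 6 beats = 24 beats; 0.5 beats/chord → 48 chords.
B: 5 bars × 2 beats = 10 beats; 5 beats/chord → 2 chords.
C: 24 bars × 4 beats = 96 beats; 3 beats/chord → 32 chords.
D: 10 bars × 4 beats = 40 beats; 5 beats/chord → 8 chords.
E: 15 bars × 3 beats = 45 beats; 1 beat/chord → 45 chords.
F: 4 bars × 7 beats = 28 beats; 1 beat/chord → 28 chords.
Total: 48 + 2 + 32 + 8 + 45 + 28 = 163.

163 chords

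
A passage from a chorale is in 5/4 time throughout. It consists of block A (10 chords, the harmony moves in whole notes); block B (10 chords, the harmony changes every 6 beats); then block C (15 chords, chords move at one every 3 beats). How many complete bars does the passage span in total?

29 bars

A: 10 × 4 = 40 beats = 8 bars.
B: 10 × 6 = 60 beats = 12 bars.
C: 15 × 3 = 45 beats = 9 bars.
Total: 8 + 12 + 9 = 29 bars.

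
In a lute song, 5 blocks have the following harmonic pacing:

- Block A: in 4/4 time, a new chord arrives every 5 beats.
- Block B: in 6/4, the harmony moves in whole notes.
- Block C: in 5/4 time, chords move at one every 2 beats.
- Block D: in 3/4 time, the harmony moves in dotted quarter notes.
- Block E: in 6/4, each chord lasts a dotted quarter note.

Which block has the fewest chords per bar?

Block A

A: 4 beats/bar ÷ 5 beats/chord = 0.8 chords/bar.
B: 6 beats/bar ÷ 4 beats/chord = 1.5 chords/bar.
C: 5 beats/bar ÷ 2 beats/chord = 2.5 chords/bar.
D: 3 beats/bar ÷ 1.5 beats/chord = 2 chords/bar.
E: 6 beats/bar ÷ 1.5 beats/chord = 4 chords/bar.
Slowest is A at 0.8 chords/bar.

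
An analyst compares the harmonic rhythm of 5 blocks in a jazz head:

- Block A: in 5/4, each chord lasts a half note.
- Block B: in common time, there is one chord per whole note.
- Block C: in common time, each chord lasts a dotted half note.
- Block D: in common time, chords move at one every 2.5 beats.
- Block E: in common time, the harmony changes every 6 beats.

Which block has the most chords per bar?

Block A

A: 5 beats/bar ÷ 2 beats/chord = 2.5 chords/bar.
B: 4 beats/bar ÷ 4 beats/chord = 1 chord/bar.
C: 4 beats/bar ÷ 3 beats/chord = 4/3 chords/bar.
D: 4 beats/bar ÷ 2.5 beats/chord = 1.6 chords/bar.
E: 4 beats/bar ÷ 6 beats/chord = 2/3 chords/bar.
Fastest is A at 2.5 chords/bar.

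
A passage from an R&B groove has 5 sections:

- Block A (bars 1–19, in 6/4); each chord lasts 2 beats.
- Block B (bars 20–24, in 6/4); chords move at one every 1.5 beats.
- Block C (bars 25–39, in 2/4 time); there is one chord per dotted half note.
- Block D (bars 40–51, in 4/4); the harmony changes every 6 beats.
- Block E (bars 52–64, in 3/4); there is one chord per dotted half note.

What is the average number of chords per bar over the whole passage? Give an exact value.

27/16 chords per bar

A: 19 bars of 6 beats is 114 beats; at 2 beats each that's 57 chords.
B: 5 bars of 6 beats is 30 beats; at 1.5 beats each that's 20 chords.
C: 15 bars of 2 beats is 30 beats; at 3 beats each that's 10 chords.
D: 12 bars of 4 beats is 48 beats; at 6 beats each that's 8 chords.
E: 13 bars of 3 beats is 39 beats; at 3 beats each that's 13 chords.
Overall: 108 chords over 64 bars → 108/64 = 27/16 chords per bar.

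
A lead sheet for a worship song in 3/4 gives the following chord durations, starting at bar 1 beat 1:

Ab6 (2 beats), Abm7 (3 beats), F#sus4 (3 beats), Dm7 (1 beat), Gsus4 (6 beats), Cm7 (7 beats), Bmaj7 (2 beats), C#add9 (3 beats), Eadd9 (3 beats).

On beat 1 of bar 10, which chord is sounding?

Beat 1 of bar 10 is beat (10−1)×3 + 1 = 28 overall.
Running totals: Ab6 ends at 2, Abm7 ends at 5, F#sus4 ends at 8, Dm7 ends at 9, Gsus4 ends at 15, Cm7 ends at 22, Bmaj7 ends at 24, C#add9 ends at 27, Eadd9 ends at 30.
Beat 28 falls within Eadd9.

Eadd9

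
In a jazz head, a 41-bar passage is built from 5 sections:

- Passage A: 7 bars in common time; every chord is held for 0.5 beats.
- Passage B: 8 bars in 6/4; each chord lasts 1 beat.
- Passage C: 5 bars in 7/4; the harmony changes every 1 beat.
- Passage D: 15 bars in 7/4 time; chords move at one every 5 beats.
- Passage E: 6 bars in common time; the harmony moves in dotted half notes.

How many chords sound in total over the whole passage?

A: 7 bars × 4 beats = 28 beats; 0.5 beats/chord → 56 chords.
B: 8 bars × 6 beats = 48 beats; 1 beat/chord → 48 chords.
C: 5 bars × 7 beats = 35 beats; 1 beat/chord → 35 chords.
D: 15 bars × 7 beats = 105 beats; 5 beats/chord → 21 chords.
E: 6 bars × 4 beats = 24 beats; 3 beats/chord → 8 chords.
Total: 56 + 48 + 35 + 21 + 8 = 168.

168 chords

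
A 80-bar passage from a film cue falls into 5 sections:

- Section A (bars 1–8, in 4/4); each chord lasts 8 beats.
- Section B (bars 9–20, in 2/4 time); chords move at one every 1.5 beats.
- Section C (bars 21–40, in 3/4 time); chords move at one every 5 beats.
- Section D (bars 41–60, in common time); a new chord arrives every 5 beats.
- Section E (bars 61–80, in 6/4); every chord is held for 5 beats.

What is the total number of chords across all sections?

72 chords

A: 8·4 = 32 beats, 32/8 = 4 chords.
B: 12·2 = 24 beats, 24/1.5 = 16 chords.
C: 20·3 = 60 beats, 60/5 = 12 chords.
D: 20·4 = 80 beats, 80/5 = 16 chords.
E: 20·6 = 120 beats, 120/5 = 24 chords.
Total: 4 + 16 + 12 + 16 + 24 = 72.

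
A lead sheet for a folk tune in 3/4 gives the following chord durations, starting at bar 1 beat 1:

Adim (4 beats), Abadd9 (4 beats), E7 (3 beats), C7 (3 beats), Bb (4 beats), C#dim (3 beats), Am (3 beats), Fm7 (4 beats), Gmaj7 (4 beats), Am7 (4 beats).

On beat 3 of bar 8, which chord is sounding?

Am

Beat 3 of bar 8 is beat (8−1)×3 + 3 = 24 overall.
Running totals: Adim ends at 4, Abadd9 ends at 8, E7 ends at 11, C7 ends at 14, Bb ends at 18, C#dim ends at 21, Am ends at 24.
Beat 24 falls within Am.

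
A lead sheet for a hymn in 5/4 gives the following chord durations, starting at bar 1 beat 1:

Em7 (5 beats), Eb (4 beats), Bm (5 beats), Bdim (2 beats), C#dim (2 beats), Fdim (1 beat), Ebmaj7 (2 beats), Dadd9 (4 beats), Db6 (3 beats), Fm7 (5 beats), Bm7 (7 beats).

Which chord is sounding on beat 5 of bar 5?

Beat 5 of bar 5 is beat (5−1)×5 + 5 = 25 overall.
Running totals: Em7 ends at 5, Eb ends at 9, Bm ends at 14, Bdim ends at 16, C#dim ends at 18, Fdim ends at 19, Ebmaj7 ends at 21, Dadd9 ends at 25.
Beat 25 falls within Dadd9.

Dadd9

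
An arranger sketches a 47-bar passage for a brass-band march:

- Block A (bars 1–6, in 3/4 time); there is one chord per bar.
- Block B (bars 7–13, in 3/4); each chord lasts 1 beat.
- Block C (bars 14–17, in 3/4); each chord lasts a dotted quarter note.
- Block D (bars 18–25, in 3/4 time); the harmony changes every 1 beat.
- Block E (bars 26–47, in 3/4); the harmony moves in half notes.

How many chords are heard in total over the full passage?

A: 6·3 = 18 beats, 18/3 = 6 chords.
B: 7·3 = 21 beats, 21/1 = 21 chords.
C: 4·3 = 12 beats, 12/1.5 = 8 chords.
D: 8·3 = 24 beats, 24/1 = 24 chords.
E: 22·3 = 66 beats, 66/2 = 33 chords.
Total: 6 + 21 + 8 + 24 + 33 = 92.

92 chords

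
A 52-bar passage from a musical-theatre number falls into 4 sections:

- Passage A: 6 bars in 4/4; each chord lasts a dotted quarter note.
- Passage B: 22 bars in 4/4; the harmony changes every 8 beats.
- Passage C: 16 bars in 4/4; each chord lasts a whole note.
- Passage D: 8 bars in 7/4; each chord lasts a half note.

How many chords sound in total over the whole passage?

A: 6·4 = 24 beats, 24/1.5 = 16 chords.
B: 22·4 = 88 beats, 88/8 = 11 chords.
C: 16·4 = 64 beats, 64/4 = 16 chords.
D: 8·7 = 56 beats, 56/2 = 28 chords.
Total: 16 + 11 + 16 + 28 = 71.

71 chords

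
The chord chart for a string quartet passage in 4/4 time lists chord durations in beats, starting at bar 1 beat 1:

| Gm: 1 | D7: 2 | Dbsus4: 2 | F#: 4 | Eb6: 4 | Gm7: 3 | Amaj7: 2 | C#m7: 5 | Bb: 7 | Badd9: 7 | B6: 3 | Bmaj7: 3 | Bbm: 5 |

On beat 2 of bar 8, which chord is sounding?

Bb

Beat 2 of bar 8 is beat (8−1)×4 + 2 = 30 overall.
Running totals: Gm ends at 1, D7 ends at 3, Dbsus4 ends at 5, F# ends at 9, Eb6 ends at 13, Gm7 ends at 16, Amaj7 ends at 18, C#m7 ends at 23, Bb ends at 30.
Beat 30 falls within Bb.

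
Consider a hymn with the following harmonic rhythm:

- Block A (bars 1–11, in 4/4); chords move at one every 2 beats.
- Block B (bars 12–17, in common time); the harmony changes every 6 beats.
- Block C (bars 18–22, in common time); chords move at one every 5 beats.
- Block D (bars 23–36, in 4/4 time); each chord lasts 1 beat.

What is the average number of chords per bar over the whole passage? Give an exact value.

43/18 chords per bar

A: 11 bars of 4 beats is 44 beats; at 2 beats each that's 22 chords.
B: 6 bars of 4 beats is 24 beats; at 6 beats each that's 4 chords.
C: 5 bars of 4 beats is 20 beats; at 5 beats each that's 4 chords.
D: 14 bars of 4 beats is 56 beats; at 1 beat each that's 56 chords.
Overall: 86 chords over 36 bars → 86/36 = 43/18 chords per bar.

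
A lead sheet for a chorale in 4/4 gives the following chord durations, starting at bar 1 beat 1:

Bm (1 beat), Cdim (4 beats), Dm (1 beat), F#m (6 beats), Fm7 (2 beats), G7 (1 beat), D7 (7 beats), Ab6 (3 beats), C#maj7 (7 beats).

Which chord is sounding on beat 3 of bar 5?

Beat 3 of bar 5 is beat (5−1)×4 + 3 = 19 overall.
Running totals: Bm ends at 1, Cdim ends at 5, Dm ends at 6, F#m ends at 12, Fm7 ends at 14, G7 ends at 15, D7 ends at 22.
Beat 19 falls within D7.

D7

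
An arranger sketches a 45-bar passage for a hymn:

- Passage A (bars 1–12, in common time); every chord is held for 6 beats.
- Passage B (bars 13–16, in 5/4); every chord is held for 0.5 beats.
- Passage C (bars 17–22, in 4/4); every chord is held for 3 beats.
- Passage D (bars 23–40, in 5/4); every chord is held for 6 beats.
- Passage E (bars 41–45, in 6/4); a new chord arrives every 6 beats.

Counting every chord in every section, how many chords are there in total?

76 chords

A: 12·4 = 48 beats, 48/6 = 8 chords.
B: 4·5 = 20 beats, 20/0.5 = 40 chords.
C: 6·4 = 24 beats, 24/3 = 8 chords.
D: 18·5 = 90 beats, 90/6 = 15 chords.
E: 5·6 = 30 beats, 30/6 = 5 chords.
Total: 8 + 40 + 8 + 15 + 5 = 76.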